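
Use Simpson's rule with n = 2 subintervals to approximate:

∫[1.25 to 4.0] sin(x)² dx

f(x) = sin(x)²
a = 1.25, b = 4.0, n = 2
h = (b - a)/n = 1.375000

Simpson's rule: (h/3)[f(x₀) + 4f(x₁) + 2f(x₂) + ... + f(xₙ)]

x_0 = 1.2500, f(x_0) = 0.900572, coefficient = 1
x_1 = 2.6250, f(x_1) = 0.243957, coefficient = 4
x_2 = 4.0000, f(x_2) = 0.572750, coefficient = 1

I ≈ (1.375000/3) × 2.449151 = 1.122527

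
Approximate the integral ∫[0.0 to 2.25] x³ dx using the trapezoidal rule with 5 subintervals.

f(x) = x³
a = 0.0, b = 2.25, n = 5
h = (b - a)/n = 0.450000

Trapezoidal rule: (h/2)[f(x₀) + 2f(x₁) + 2f(x₂) + ... + f(xₙ)]

x_0 = 0.0000, f(x_0) = 0.000000, coefficient = 1
x_1 = 0.4500, f(x_1) = 0.091125, coefficient = 2
x_2 = 0.9000, f(x_2) = 0.729000, coefficient = 2
x_3 = 1.3500, f(x_3) = 2.460375, coefficient = 2
x_4 = 1.8000, f(x_4) = 5.832000, coefficient = 2
x_5 = 2.2500, f(x_5) = 11.390625, coefficient = 1

I ≈ (0.450000/2) × 29.615625 = 6.663516
Exact value: 6.407227
Error: 0.256289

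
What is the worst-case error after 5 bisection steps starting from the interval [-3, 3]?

Bisection error bound: |error| ≤ (b-a)/2^n
|error| ≤ (3 - (-3))/2^5 = 6/2^5
|error| ≤ 0.1875000000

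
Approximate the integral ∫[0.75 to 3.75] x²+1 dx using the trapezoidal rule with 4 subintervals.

f(x) = x²+1
a = 0.75, b = 3.75, n = 4
h = (b - a)/n = 0.750000

Trapezoidal rule: (h/2)[f(x₀) + 2f(x₁) + 2f(x₂) + ... + f(xₙ)]

x_0 = 0.7500, f(x_0) = 1.562500, coefficient = 1
x_1 = 1.5000, f(x_1) = 3.250000, coefficient = 2
x_2 = 2.2500, f(x_2) = 6.062500, coefficient = 2
x_3 = 3.0000, f(x_3) = 10.000000, coefficient = 2
x_4 = 3.7500, f(x_4) = 15.062500, coefficient = 1

I ≈ (0.750000/2) × 55.250000 = 20.718750
Exact value: 20.437500
Error: 0.281250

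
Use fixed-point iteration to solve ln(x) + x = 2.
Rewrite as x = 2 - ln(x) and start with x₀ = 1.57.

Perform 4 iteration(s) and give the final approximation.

Equation: ln(x) + x = 2
Fixed-point form: x = 2 - ln(x)
x₀ = 1.57

x_1 = g(1.570000) = 1.548924
x_2 = g(1.548924) = 1.562439
x_3 = g(1.562439) = 1.553752
x_4 = g(1.553752) = 1.559327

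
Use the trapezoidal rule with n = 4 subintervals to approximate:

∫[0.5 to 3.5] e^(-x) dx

f(x) = e^(-x)
a = 0.5, b = 3.5, n = 4
h = (b - a)/n = 0.750000

Trapezoidal rule: (h/2)[f(x₀) + 2f(x₁) + 2f(x₂) + ... + f(xₙ)]

x_0 = 0.5000, f(x_0) = 0.606531, coefficient = 1
x_1 = 1.2500, f(x_1) = 0.286505, coefficient = 2
x_2 = 2.0000, f(x_2) = 0.135335, coefficient = 2
x_3 = 2.7500, f(x_3) = 0.063928, coefficient = 2
x_4 = 3.5000, f(x_4) = 0.030197, coefficient = 1

I ≈ (0.750000/2) × 1.608264 = 0.603099
Exact value: 0.576333
Error: 0.026766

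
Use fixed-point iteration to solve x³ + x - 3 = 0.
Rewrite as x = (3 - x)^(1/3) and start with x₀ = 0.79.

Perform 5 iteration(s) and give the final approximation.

Equation: x³ + x - 3 = 0
Fixed-point form: x = (3 - x)^(1/3)
x₀ = 0.79

x_1 = g(0.790000) = 1.302559
x_2 = g(1.302559) = 1.192884
x_3 = g(1.192884) = 1.218041
x_4 = g(1.218041) = 1.212363
x_5 = g(1.212363) = 1.213649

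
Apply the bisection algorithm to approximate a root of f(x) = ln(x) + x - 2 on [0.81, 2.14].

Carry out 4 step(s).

f(x) = ln(x) + x - 2
Initial interval: [0.81, 2.14]

Iteration 1:
  c_1 = (0.810000 + 2.140000)/2 = 1.475000
  f(c_1) = f(1.475000) = -0.136342
  f(a) × f(c) ≥ 0, new interval: [1.475000, 2.140000]
Iteration 2:
  c_2 = (1.475000 + 2.140000)/2 = 1.807500
  f(c_2) = f(1.807500) = 0.399445
  f(a) × f(c) < 0, new interval: [1.475000, 1.807500]
Iteration 3:
  c_3 = (1.475000 + 1.807500)/2 = 1.641250
  f(c_3) = f(1.641250) = 0.136708
  f(a) × f(c) < 0, new interval: [1.475000, 1.641250]
Iteration 4:
  c_4 = (1.475000 + 1.641250)/2 = 1.558125
  f(c_4) = f(1.558125) = 0.001608
  f(a) × f(c) < 0, new interval: [1.475000, 1.558125]

After 4 iteration(s), the approximation is c_4 = 1.558125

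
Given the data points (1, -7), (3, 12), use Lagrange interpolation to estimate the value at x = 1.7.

Lagrange interpolation formula:
P(x) = Σ yᵢ × Lᵢ(x)
where Lᵢ(x) = Π_{j≠i} (x - xⱼ)/(xᵢ - xⱼ)

L_0(1.7) = (1.7 - 3)/(1 - 3) = 0.650000
L_1(1.7) = (1.7 - 1)/(3 - 1) = 0.350000

P(1.7) = (-7)×L_0(1.7) + 12×L_1(1.7)
P(1.7) = -0.350000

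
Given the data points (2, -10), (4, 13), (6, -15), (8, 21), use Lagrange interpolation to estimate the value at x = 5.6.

Lagrange interpolation formula:
P(x) = Σ yᵢ × Lᵢ(x)
where Lᵢ(x) = Π_{j≠i} (x - xⱼ)/(xᵢ - xⱼ)

L_0(5.6) = (5.6 - 4)/(2 - 4) × (5.6 - 6)/(2 - 6) × (5.6 - 8)/(2 - 8) = -0.032000
L_1(5.6) = (5.6 - 2)/(4 - 2) × (5.6 - 6)/(4 - 6) × (5.6 - 8)/(4 - 8) = 0.216000
L_2(5.6) = (5.6 - 2)/(6 - 2) × (5.6 - 4)/(6 - 4) × (5.6 - 8)/(6 - 8) = 0.864000
L_3(5.6) = (5.6 - 2)/(8 - 2) × (5.6 - 4)/(8 - 4) × (5.6 - 6)/(8 - 6) = -0.048000

P(5.6) = (-10)×L_0(5.6) + 13×L_1(5.6) + (-15)×L_2(5.6) + 21×L_3(5.6)
P(5.6) = -10.840000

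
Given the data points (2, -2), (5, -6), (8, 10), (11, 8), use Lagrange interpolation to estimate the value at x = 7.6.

Lagrange interpolation formula:
P(x) = Σ yᵢ × Lᵢ(x)
where Lᵢ(x) = Π_{j≠i} (x - xⱼ)/(xᵢ - xⱼ)

L_0(7.6) = (7.6 - 5)/(2 - 5) × (7.6 - 8)/(2 - 8) × (7.6 - 11)/(2 - 11) = -0.021827
L_1(7.6) = (7.6 - 2)/(5 - 2) × (7.6 - 8)/(5 - 8) × (7.6 - 11)/(5 - 11) = 0.141037
L_2(7.6) = (7.6 - 2)/(8 - 2) × (7.6 - 5)/(8 - 5) × (7.6 - 11)/(8 - 11) = 0.916741
L_3(7.6) = (7.6 - 2)/(11 - 2) × (7.6 - 5)/(11 - 5) × (7.6 - 8)/(11 - 8) = -0.035951

P(7.6) = (-2)×L_0(7.6) + (-6)×L_1(7.6) + 10×L_2(7.6) + 8×L_3(7.6)
P(7.6) = 8.077235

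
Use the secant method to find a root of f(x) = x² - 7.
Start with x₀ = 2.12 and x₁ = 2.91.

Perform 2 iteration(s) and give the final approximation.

f(x) = x² - 7
x₀ = 2.12, x₁ = 2.91

Secant formula: x_{n+1} = x_n - f(x_n)(x_n - x_{n-1})/(f(x_n) - f(x_{n-1}))

Iteration 1:
  f(2.120000) = -2.505600
  f(2.910000) = 1.468100
  x_2 = 2.910000 - 1.468100×(2.910000 - 2.120000)/(1.468100 - (-2.505600))
       = 2.618131
Iteration 2:
  f(2.910000) = 1.468100
  f(2.618131) = -0.145389
  x_3 = 2.618131 - (-0.145389)×(2.618131 - 2.910000)/(-0.145389 - 1.468100)
       = 2.644431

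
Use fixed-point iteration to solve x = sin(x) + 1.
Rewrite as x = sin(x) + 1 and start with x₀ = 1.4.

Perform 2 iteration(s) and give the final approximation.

Equation: x = sin(x) + 1
Fixed-point form: x = sin(x) + 1
x₀ = 1.4

x_1 = g(1.400000) = 1.985450
x_2 = g(1.985450) = 1.915256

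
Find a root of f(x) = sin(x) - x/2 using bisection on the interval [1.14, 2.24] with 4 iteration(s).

f(x) = sin(x) - x/2
Initial interval: [1.14, 2.24]

Iteration 1:
  c_1 = (1.140000 + 2.240000)/2 = 1.690000
  f(c_1) = f(1.690000) = 0.147904
  f(a) × f(c) ≥ 0, new interval: [1.690000, 2.240000]
Iteration 2:
  c_2 = (1.690000 + 2.240000)/2 = 1.965000
  f(c_2) = f(1.965000) = -0.059197
  f(a) × f(c) < 0, new interval: [1.690000, 1.965000]
Iteration 3:
  c_3 = (1.690000 + 1.965000)/2 = 1.827500
  f(c_3) = f(1.827500) = 0.053482
  f(a) × f(c) ≥ 0, new interval: [1.827500, 1.965000]
Iteration 4:
  c_4 = (1.827500 + 1.965000)/2 = 1.896250
  f(c_4) = f(1.896250) = -0.000619
  f(a) × f(c) < 0, new interval: [1.827500, 1.896250]

After 4 iteration(s), the approximation is c_4 = 1.896250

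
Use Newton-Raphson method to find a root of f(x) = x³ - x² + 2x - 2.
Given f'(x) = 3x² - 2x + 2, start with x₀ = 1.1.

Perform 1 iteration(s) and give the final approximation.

f(x) = x³ - x² + 2x - 2
f'(x) = 3x² - 2x + 2
x₀ = 1.1

Newton-Raphson formula: x_{n+1} = x_n - f(x_n)/f'(x_n)

Iteration 1:
  f(1.100000) = 0.321000
  f'(1.100000) = 3.430000
  x_1 = 1.100000 - 0.321000/3.430000 = 1.006414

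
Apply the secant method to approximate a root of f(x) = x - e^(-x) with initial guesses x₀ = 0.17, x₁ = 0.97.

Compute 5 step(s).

f(x) = x - e^(-x)
x₀ = 0.17, x₁ = 0.97

Secant formula: x_{n+1} = x_n - f(x_n)(x_n - x_{n-1})/(f(x_n) - f(x_{n-1}))

Iteration 1:
  f(0.170000) = -0.673665
  f(0.970000) = 0.590917
  x_2 = 0.970000 - 0.590917×(0.970000 - 0.170000)/(0.590917 - (-0.673665))
       = 0.596174
Iteration 2:
  f(0.970000) = 0.590917
  f(0.596174) = 0.045259
  x_3 = 0.596174 - 0.045259×(0.596174 - 0.970000)/(0.045259 - 0.590917)
       = 0.565168
Iteration 3:
  f(0.596174) = 0.045259
  f(0.565168) = -0.003097
  x_4 = 0.565168 - (-0.003097)×(0.565168 - 0.596174)/(-0.003097 - 0.045259)
       = 0.567154
Iteration 4:
  f(0.565168) = -0.003097
  f(0.567154) = 0.000016
  x_5 = 0.567154 - 0.000016×(0.567154 - 0.565168)/(0.000016 - (-0.003097))
       = 0.567143
Iteration 5:
  f(0.567154) = 0.000016
  f(0.567143) = 0.000000
  x_6 = 0.567143 - 0.000000×(0.567143 - 0.567154)/(0.000000 - 0.000016)
       = 0.567143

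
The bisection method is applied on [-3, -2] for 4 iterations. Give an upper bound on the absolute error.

Bisection error bound: |error| ≤ (b-a)/2^n
|error| ≤ (-2 - (-3))/2^4 = 1/2^4
|error| ≤ 0.0625000000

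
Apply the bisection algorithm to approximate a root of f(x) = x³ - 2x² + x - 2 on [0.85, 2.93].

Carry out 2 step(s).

f(x) = x³ - 2x² + x - 2
Initial interval: [0.85, 2.93]

Iteration 1:
  c_1 = (0.850000 + 2.930000)/2 = 1.890000
  f(c_1) = f(1.890000) = -0.502931
  f(a) × f(c) ≥ 0, new interval: [1.890000, 2.930000]
Iteration 2:
  c_2 = (1.890000 + 2.930000)/2 = 2.410000
  f(c_2) = f(2.410000) = 2.791321
  f(a) × f(c) < 0, new interval: [1.890000, 2.410000]

After 2 iteration(s), the approximation is c_2 = 2.410000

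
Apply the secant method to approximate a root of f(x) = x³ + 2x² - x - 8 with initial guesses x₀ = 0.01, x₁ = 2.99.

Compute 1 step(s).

f(x) = x³ + 2x² - x - 8
x₀ = 0.01, x₁ = 2.99

Secant formula: x_{n+1} = x_n - f(x_n)(x_n - x_{n-1})/(f(x_n) - f(x_{n-1}))

Iteration 1:
  f(0.010000) = -8.009799
  f(2.990000) = 33.621099
  x_2 = 2.990000 - 33.621099×(2.990000 - 0.010000)/(33.621099 - (-8.009799))
       = 0.583353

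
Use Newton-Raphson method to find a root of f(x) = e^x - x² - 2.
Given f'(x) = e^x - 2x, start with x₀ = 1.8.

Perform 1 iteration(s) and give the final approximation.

f(x) = e^x - x² - 2
f'(x) = e^x - 2x
x₀ = 1.8

Newton-Raphson formula: x_{n+1} = x_n - f(x_n)/f'(x_n)

Iteration 1:
  f(1.800000) = 0.809647
  f'(1.800000) = 2.449647
  x_1 = 1.800000 - 0.809647/2.449647 = 1.469484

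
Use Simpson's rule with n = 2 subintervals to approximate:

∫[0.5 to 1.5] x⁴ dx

f(x) = x⁴
a = 0.5, b = 1.5, n = 2
h = (b - a)/n = 0.500000

Simpson's rule: (h/3)[f(x₀) + 4f(x₁) + 2f(x₂) + ... + f(xₙ)]

x_0 = 0.5000, f(x_0) = 0.062500, coefficient = 1
x_1 = 1.0000, f(x_1) = 1.000000, coefficient = 4
x_2 = 1.5000, f(x_2) = 5.062500, coefficient = 1

I ≈ (0.500000/3) × 9.125000 = 1.520833
Exact value: 1.512500
Error: 0.008333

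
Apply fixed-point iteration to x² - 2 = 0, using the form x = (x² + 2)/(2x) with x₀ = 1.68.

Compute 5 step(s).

Equation: x² - 2 = 0
Fixed-point form: x = (x² + 2)/(2x)
x₀ = 1.68

x_1 = g(1.680000) = 1.435238
x_2 = g(1.435238) = 1.414368
x_3 = g(1.414368) = 1.414214
x_4 = g(1.414214) = 1.414214
x_5 = g(1.414214) = 1.414214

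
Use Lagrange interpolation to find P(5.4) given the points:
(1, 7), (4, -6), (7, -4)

Lagrange interpolation formula:
P(x) = Σ yᵢ × Lᵢ(x)
where Lᵢ(x) = Π_{j≠i} (x - xⱼ)/(xᵢ - xⱼ)

L_0(5.4) = (5.4 - 4)/(1 - 4) × (5.4 - 7)/(1 - 7) = -0.124444
L_1(5.4) = (5.4 - 1)/(4 - 1) × (5.4 - 7)/(4 - 7) = 0.782222
L_2(5.4) = (5.4 - 1)/(7 - 1) × (5.4 - 4)/(7 - 4) = 0.342222

P(5.4) = 7×L_0(5.4) + (-6)×L_1(5.4) + (-4)×L_2(5.4)
P(5.4) = -6.933333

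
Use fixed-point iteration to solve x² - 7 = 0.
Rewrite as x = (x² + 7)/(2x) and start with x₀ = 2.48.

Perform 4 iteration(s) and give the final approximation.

Equation: x² - 7 = 0
Fixed-point form: x = (x² + 7)/(2x)
x₀ = 2.48

x_1 = g(2.480000) = 2.651290
x_2 = g(2.651290) = 2.645757
x_3 = g(2.645757) = 2.645751
x_4 = g(2.645751) = 2.645751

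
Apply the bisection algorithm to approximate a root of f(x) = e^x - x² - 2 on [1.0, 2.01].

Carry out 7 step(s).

f(x) = e^x - x² - 2
Initial interval: [1.0, 2.01]

Iteration 1:
  c_1 = (1.000000 + 2.010000)/2 = 1.505000
  f(c_1) = f(1.505000) = 0.239129
  f(a) × f(c) < 0, new interval: [1.000000, 1.505000]
Iteration 2:
  c_2 = (1.000000 + 1.505000)/2 = 1.252500
  f(c_2) = f(1.252500) = -0.069677
  f(a) × f(c) ≥ 0, new interval: [1.252500, 1.505000]
Iteration 3:
  c_3 = (1.252500 + 1.505000)/2 = 1.378750
  f(c_3) = f(1.378750) = 0.068985
  f(a) × f(c) < 0, new interval: [1.252500, 1.378750]
Iteration 4:
  c_4 = (1.252500 + 1.378750)/2 = 1.315625
  f(c_4) = f(1.315625) = -0.003789
  f(a) × f(c) ≥ 0, new interval: [1.315625, 1.378750]
Iteration 5:
  c_5 = (1.315625 + 1.378750)/2 = 1.347187
  f(c_5) = f(1.347187) = 0.031678
  f(a) × f(c) < 0, new interval: [1.315625, 1.347187]
Iteration 6:
  c_6 = (1.315625 + 1.347187)/2 = 1.331406
  f(c_6) = f(1.331406) = 0.013722
  f(a) × f(c) < 0, new interval: [1.315625, 1.331406]
Iteration 7:
  c_7 = (1.315625 + 1.331406)/2 = 1.323516
  f(c_7) = f(1.323516) = 0.004911
  f(a) × f(c) < 0, new interval: [1.315625, 1.323516]

After 7 iteration(s), the approximation is c_7 = 1.323516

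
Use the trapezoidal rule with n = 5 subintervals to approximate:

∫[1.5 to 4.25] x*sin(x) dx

f(x) = x*sin(x)
a = 1.5, b = 4.25, n = 5
h = (b - a)/n = 0.550000

Trapezoidal rule: (h/2)[f(x₀) + 2f(x₁) + 2f(x₂) + ... + f(xₙ)]

x_0 = 1.5000, f(x_0) = 1.496242, coefficient = 1
x_1 = 2.0500, f(x_1) = 1.819093, coefficient = 2
x_2 = 2.6000, f(x_2) = 1.340304, coefficient = 2
x_3 = 3.1500, f(x_3) = -0.026483, coefficient = 2
x_4 = 3.7000, f(x_4) = -1.960394, coefficient = 2
x_5 = 4.2500, f(x_5) = -3.803705, coefficient = 1

I ≈ (0.550000/2) × 0.037577 = 0.010334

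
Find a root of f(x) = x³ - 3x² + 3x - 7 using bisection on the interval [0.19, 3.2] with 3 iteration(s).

f(x) = x³ - 3x² + 3x - 7
Initial interval: [0.19, 3.2]

Iteration 1:
  c_1 = (0.190000 + 3.200000)/2 = 1.695000
  f(c_1) = f(1.695000) = -5.664298
  f(a) × f(c) ≥ 0, new interval: [1.695000, 3.200000]
Iteration 2:
  c_2 = (1.695000 + 3.200000)/2 = 2.447500
  f(c_2) = f(2.447500) = -2.967117
  f(a) × f(c) ≥ 0, new interval: [2.447500, 3.200000]
Iteration 3:
  c_3 = (2.447500 + 3.200000)/2 = 2.823750
  f(c_3) = f(2.823750) = 0.065909
  f(a) × f(c) < 0, new interval: [2.447500, 2.823750]

After 3 iteration(s), the approximation is c_3 = 2.823750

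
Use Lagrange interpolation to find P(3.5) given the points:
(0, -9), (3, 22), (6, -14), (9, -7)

Lagrange interpolation formula:
P(x) = Σ yᵢ × Lᵢ(x)
where Lᵢ(x) = Π_{j≠i} (x - xⱼ)/(xᵢ - xⱼ)

L_0(3.5) = (3.5 - 3)/(0 - 3) × (3.5 - 6)/(0 - 6) × (3.5 - 9)/(0 - 9) = -0.042438
L_1(3.5) = (3.5 - 0)/(3 - 0) × (3.5 - 6)/(3 - 6) × (3.5 - 9)/(3 - 9) = 0.891204
L_2(3.5) = (3.5 - 0)/(6 - 0) × (3.5 - 3)/(6 - 3) × (3.5 - 9)/(6 - 9) = 0.178241
L_3(3.5) = (3.5 - 0)/(9 - 0) × (3.5 - 3)/(9 - 3) × (3.5 - 6)/(9 - 6) = -0.027006

P(3.5) = (-9)×L_0(3.5) + 22×L_1(3.5) + (-14)×L_2(3.5) + (-7)×L_3(3.5)
P(3.5) = 17.682099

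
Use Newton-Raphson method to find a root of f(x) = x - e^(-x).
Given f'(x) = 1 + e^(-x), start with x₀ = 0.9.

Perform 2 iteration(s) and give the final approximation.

f(x) = x - e^(-x)
f'(x) = 1 + e^(-x)
x₀ = 0.9

Newton-Raphson formula: x_{n+1} = x_n - f(x_n)/f'(x_n)

Iteration 1:
  f(0.900000) = 0.493430
  f'(0.900000) = 1.406570
  x_1 = 0.900000 - 0.493430/1.406570 = 0.549196
Iteration 2:
  f(0.549196) = -0.028218
  f'(0.549196) = 1.577414
  x_2 = 0.549196 - (-0.028218)/1.577414 = 0.567085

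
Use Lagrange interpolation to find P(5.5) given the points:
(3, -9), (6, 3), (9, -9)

Lagrange interpolation formula:
P(x) = Σ yᵢ × Lᵢ(x)
where Lᵢ(x) = Π_{j≠i} (x - xⱼ)/(xᵢ - xⱼ)

L_0(5.5) = (5.5 - 6)/(3 - 6) × (5.5 - 9)/(3 - 9) = 0.097222
L_1(5.5) = (5.5 - 3)/(6 - 3) × (5.5 - 9)/(6 - 9) = 0.972222
L_2(5.5) = (5.5 - 3)/(9 - 3) × (5.5 - 6)/(9 - 6) = -0.069444

P(5.5) = (-9)×L_0(5.5) + 3×L_1(5.5) + (-9)×L_2(5.5)
P(5.5) = 2.666667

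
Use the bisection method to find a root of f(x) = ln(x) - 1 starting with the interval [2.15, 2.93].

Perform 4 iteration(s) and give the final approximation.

f(x) = ln(x) - 1
Initial interval: [2.15, 2.93]

Iteration 1:
  c_1 = (2.150000 + 2.930000)/2 = 2.540000
  f(c_1) = f(2.540000) = -0.067836
  f(a) × f(c) ≥ 0, new interval: [2.540000, 2.930000]
Iteration 2:
  c_2 = (2.540000 + 2.930000)/2 = 2.735000
  f(c_2) = f(2.735000) = 0.006131
  f(a) × f(c) < 0, new interval: [2.540000, 2.735000]
Iteration 3:
  c_3 = (2.540000 + 2.735000)/2 = 2.637500
  f(c_3) = f(2.637500) = -0.030169
  f(a) × f(c) ≥ 0, new interval: [2.637500, 2.735000]
Iteration 4:
  c_4 = (2.637500 + 2.735000)/2 = 2.686250
  f(c_4) = f(2.686250) = -0.011854
  f(a) × f(c) ≥ 0, new interval: [2.686250, 2.735000]

After 4 iteration(s), the approximation is c_4 = 2.686250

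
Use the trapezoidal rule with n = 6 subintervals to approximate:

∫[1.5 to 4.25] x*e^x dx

f(x) = x*e^x
a = 1.5, b = 4.25, n = 6
h = (b - a)/n = 0.458333

Trapezoidal rule: (h/2)[f(x₀) + 2f(x₁) + 2f(x₂) + ... + f(xₙ)]

x_0 = 1.5000, f(x_0) = 6.722534, coefficient = 1
x_1 = 1.9583, f(x_1) = 13.879697, coefficient = 2
x_2 = 2.4167, f(x_2) = 27.087053, coefficient = 2
x_3 = 2.8750, f(x_3) = 50.960594, coefficient = 2
x_4 = 3.3333, f(x_4) = 93.438750, coefficient = 2
x_5 = 3.7917, f(x_5) = 168.085427, coefficient = 2
x_6 = 4.2500, f(x_6) = 297.948002, coefficient = 1

I ≈ (0.458333/2) × 1011.573576 = 231.818945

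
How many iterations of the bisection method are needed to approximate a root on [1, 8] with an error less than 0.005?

We need (b-a)/2^n ≤ 0.005
(8 - 1)/2^n ≤ 0.005
7/2^n ≤ 0.005
2^n ≥ 1400
n ≥ log₂(1400) = 10.45
n ≥ 11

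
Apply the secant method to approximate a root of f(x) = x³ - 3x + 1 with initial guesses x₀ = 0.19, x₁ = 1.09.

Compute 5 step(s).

f(x) = x³ - 3x + 1
x₀ = 0.19, x₁ = 1.09

Secant formula: x_{n+1} = x_n - f(x_n)(x_n - x_{n-1})/(f(x_n) - f(x_{n-1}))

Iteration 1:
  f(0.190000) = 0.436859
  f(1.090000) = -0.974971
  x_2 = 1.090000 - (-0.974971)×(1.090000 - 0.190000)/(-0.974971 - 0.436859)
       = 0.468485
Iteration 2:
  f(1.090000) = -0.974971
  f(0.468485) = -0.302632
  x_3 = 0.468485 - (-0.302632)×(0.468485 - 1.090000)/(-0.302632 - (-0.974971))
       = 0.188729
Iteration 3:
  f(0.468485) = -0.302632
  f(0.188729) = 0.440535
  x_4 = 0.188729 - 0.440535×(0.188729 - 0.468485)/(0.440535 - (-0.302632))
       = 0.354563
Iteration 4:
  f(0.188729) = 0.440535
  f(0.354563) = -0.019115
  x_5 = 0.354563 - (-0.019115)×(0.354563 - 0.188729)/(-0.019115 - 0.440535)
       = 0.347667
Iteration 5:
  f(0.354563) = -0.019115
  f(0.347667) = -0.000977
  x_6 = 0.347667 - (-0.000977)×(0.347667 - 0.354563)/(-0.000977 - (-0.019115))
       = 0.347295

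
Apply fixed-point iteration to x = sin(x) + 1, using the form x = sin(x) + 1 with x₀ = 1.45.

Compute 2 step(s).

Equation: x = sin(x) + 1
Fixed-point form: x = sin(x) + 1
x₀ = 1.45

x_1 = g(1.450000) = 1.992713
x_2 = g(1.992713) = 1.912306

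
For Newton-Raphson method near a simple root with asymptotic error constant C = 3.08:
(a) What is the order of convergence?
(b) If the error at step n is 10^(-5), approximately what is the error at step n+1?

(a) Newton-Raphson has quadratic (order 2) convergence near simple roots.
    This means |e_{n+1}| ≈ C|e_n|².

(b) With |e_n| = 10^(-5) and C = 3.08:
    |e_{n+1}| ≈ 3.08 × (10^(-5))² = 3.08 × 10^(-10)

(a) 2 (quadratic); (b) |e_{n+1}| ≈ 3.080e-10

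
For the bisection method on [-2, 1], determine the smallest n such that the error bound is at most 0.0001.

We need (b-a)/2^n ≤ 0.0001
(1 - (-2))/2^n ≤ 0.0001
3/2^n ≤ 0.0001
2^n ≥ 30000
n ≥ log₂(30000) = 14.87
n ≥ 15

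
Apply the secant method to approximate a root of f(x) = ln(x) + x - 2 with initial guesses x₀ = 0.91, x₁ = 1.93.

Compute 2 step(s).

f(x) = ln(x) + x - 2
x₀ = 0.91, x₁ = 1.93

Secant formula: x_{n+1} = x_n - f(x_n)(x_n - x_{n-1})/(f(x_n) - f(x_{n-1}))

Iteration 1:
  f(0.910000) = -1.184311
  f(1.930000) = 0.587520
  x_2 = 1.930000 - 0.587520×(1.930000 - 0.910000)/(0.587520 - (-1.184311))
       = 1.591779
Iteration 2:
  f(1.930000) = 0.587520
  f(1.591779) = 0.056631
  x_3 = 1.591779 - 0.056631×(1.591779 - 1.930000)/(0.056631 - 0.587520)
       = 1.555700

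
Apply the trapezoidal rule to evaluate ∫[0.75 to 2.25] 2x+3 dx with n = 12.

f(x) = 2x+3
a = 0.75, b = 2.25, n = 12
h = (b - a)/n = 0.125000

Trapezoidal rule: (h/2)[f(x₀) + 2f(x₁) + 2f(x₂) + ... + f(xₙ)]

x_0 = 0.7500, f(x_0) = 4.500000, coefficient = 1
x_1 = 0.8750, f(x_1) = 4.750000, coefficient = 2
x_2 = 1.0000, f(x_2) = 5.000000, coefficient = 2
x_3 = 1.1250, f(x_3) = 5.250000, coefficient = 2
x_4 = 1.2500, f(x_4) = 5.500000, coefficient = 2
x_5 = 1.3750, f(x_5) = 5.750000, coefficient = 2
x_6 = 1.5000, f(x_6) = 6.000000, coefficient = 2
x_7 = 1.6250, f(x_7) = 6.250000, coefficient = 2
x_8 = 1.7500, f(x_8) = 6.500000, coefficient = 2
x_9 = 1.8750, f(x_9) = 6.750000, coefficient = 2
x_10 = 2.0000, f(x_10) = 7.000000, coefficient = 2
x_11 = 2.1250, f(x_11) = 7.250000, coefficient = 2
x_12 = 2.2500, f(x_12) = 7.500000, coefficient = 1

I ≈ (0.125000/2) × 144.000000 = 9.000000
Exact value: 9.000000
Error: 0.000000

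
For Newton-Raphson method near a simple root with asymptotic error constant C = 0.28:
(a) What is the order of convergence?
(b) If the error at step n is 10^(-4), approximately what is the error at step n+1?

(a) Newton-Raphson has quadratic (order 2) convergence near simple roots.
    This means |e_{n+1}| ≈ C|e_n|².

(b) With |e_n| = 10^(-4) and C = 0.28:
    |e_{n+1}| ≈ 0.28 × (10^(-4))² = 0.28 × 10^(-8)

(a) 2 (quadratic); (b) |e_{n+1}| ≈ 2.800e-09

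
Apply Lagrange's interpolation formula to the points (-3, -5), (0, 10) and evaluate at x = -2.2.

Lagrange interpolation formula:
P(x) = Σ yᵢ × Lᵢ(x)
where Lᵢ(x) = Π_{j≠i} (x - xⱼ)/(xᵢ - xⱼ)

L_0(-2.2) = (-2.2 - 0)/(-3 - 0) = 0.733333
L_1(-2.2) = (-2.2 - (-3))/(0 - (-3)) = 0.266667

P(-2.2) = (-5)×L_0(-2.2) + 10×L_1(-2.2)
P(-2.2) = -1.000000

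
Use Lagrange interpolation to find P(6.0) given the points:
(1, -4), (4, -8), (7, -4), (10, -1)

Lagrange interpolation formula:
P(x) = Σ yᵢ × Lᵢ(x)
where Lᵢ(x) = Π_{j≠i} (x - xⱼ)/(xᵢ - xⱼ)

L_0(6.0) = (6.0 - 4)/(1 - 4) × (6.0 - 7)/(1 - 7) × (6.0 - 10)/(1 - 10) = -0.049383
L_1(6.0) = (6.0 - 1)/(4 - 1) × (6.0 - 7)/(4 - 7) × (6.0 - 10)/(4 - 10) = 0.370370
L_2(6.0) = (6.0 - 1)/(7 - 1) × (6.0 - 4)/(7 - 4) × (6.0 - 10)/(7 - 10) = 0.740741
L_3(6.0) = (6.0 - 1)/(10 - 1) × (6.0 - 4)/(10 - 4) × (6.0 - 7)/(10 - 7) = -0.061728

P(6.0) = (-4)×L_0(6.0) + (-8)×L_1(6.0) + (-4)×L_2(6.0) + (-1)×L_3(6.0)
P(6.0) = -5.666667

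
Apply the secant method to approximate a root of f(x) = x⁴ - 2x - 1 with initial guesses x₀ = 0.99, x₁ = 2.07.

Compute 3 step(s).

f(x) = x⁴ - 2x - 1
x₀ = 0.99, x₁ = 2.07

Secant formula: x_{n+1} = x_n - f(x_n)(x_n - x_{n-1})/(f(x_n) - f(x_{n-1}))

Iteration 1:
  f(0.990000) = -2.019404
  f(2.070000) = 13.220368
  x_2 = 2.070000 - 13.220368×(2.070000 - 0.990000)/(13.220368 - (-2.019404))
       = 1.133110
Iteration 2:
  f(2.070000) = 13.220368
  f(1.133110) = -1.617724
  x_3 = 1.133110 - (-1.617724)×(1.133110 - 2.070000)/(-1.617724 - 13.220368)
       = 1.235254
Iteration 3:
  f(1.133110) = -1.617724
  f(1.235254) = -1.142282
  x_4 = 1.235254 - (-1.142282)×(1.235254 - 1.133110)/(-1.142282 - (-1.617724))
       = 1.480663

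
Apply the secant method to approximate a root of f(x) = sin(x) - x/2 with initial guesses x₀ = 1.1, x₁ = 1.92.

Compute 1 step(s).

f(x) = sin(x) - x/2
x₀ = 1.1, x₁ = 1.92

Secant formula: x_{n+1} = x_n - f(x_n)(x_n - x_{n-1})/(f(x_n) - f(x_{n-1}))

Iteration 1:
  f(1.100000) = 0.341207
  f(1.920000) = -0.020355
  x_2 = 1.920000 - (-0.020355)×(1.920000 - 1.100000)/(-0.020355 - 0.341207)
       = 1.873837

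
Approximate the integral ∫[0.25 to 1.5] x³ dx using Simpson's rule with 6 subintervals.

f(x) = x³
a = 0.25, b = 1.5, n = 6
h = (b - a)/n = 0.208333

Simpson's rule: (h/3)[f(x₀) + 4f(x₁) + 2f(x₂) + ... + f(xₙ)]

x_0 = 0.2500, f(x_0) = 0.015625, coefficient = 1
x_1 = 0.4583, f(x_1) = 0.096282, coefficient = 4
x_2 = 0.6667, f(x_2) = 0.296296, coefficient = 2
x_3 = 0.8750, f(x_3) = 0.669922, coefficient = 4
x_4 = 1.0833, f(x_4) = 1.271412, coefficient = 2
x_5 = 1.2917, f(x_5) = 2.155020, coefficient = 4
x_6 = 1.5000, f(x_6) = 3.375000, coefficient = 1

I ≈ (0.208333/3) × 18.210938 = 1.264648
Exact value: 1.264648
Error: 0.000000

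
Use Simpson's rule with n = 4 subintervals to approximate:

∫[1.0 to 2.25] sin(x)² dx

f(x) = sin(x)²
a = 1.0, b = 2.25, n = 4
h = (b - a)/n = 0.312500

Simpson's rule: (h/3)[f(x₀) + 4f(x₁) + 2f(x₂) + ... + f(xₙ)]

x_0 = 1.0000, f(x_0) = 0.708073, coefficient = 1
x_1 = 1.3125, f(x_1) = 0.934754, coefficient = 4
x_2 = 1.6250, f(x_2) = 0.997065, coefficient = 2
x_3 = 1.9375, f(x_3) = 0.871449, coefficient = 4
x_4 = 2.2500, f(x_4) = 0.605398, coefficient = 1

I ≈ (0.312500/3) × 10.532411 = 1.097126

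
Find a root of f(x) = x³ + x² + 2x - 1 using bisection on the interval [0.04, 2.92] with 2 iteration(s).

f(x) = x³ + x² + 2x - 1
Initial interval: [0.04, 2.92]

Iteration 1:
  c_1 = (0.040000 + 2.920000)/2 = 1.480000
  f(c_1) = f(1.480000) = 7.392192
  f(a) × f(c) < 0, new interval: [0.040000, 1.480000]
Iteration 2:
  c_2 = (0.040000 + 1.480000)/2 = 0.760000
  f(c_2) = f(0.760000) = 1.536576
  f(a) × f(c) < 0, new interval: [0.040000, 0.760000]

After 2 iteration(s), the approximation is c_2 = 0.760000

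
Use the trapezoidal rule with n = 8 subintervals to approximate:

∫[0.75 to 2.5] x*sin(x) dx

f(x) = x*sin(x)
a = 0.75, b = 2.5, n = 8
h = (b - a)/n = 0.218750

Trapezoidal rule: (h/2)[f(x₀) + 2f(x₁) + 2f(x₂) + ... + f(xₙ)]

x_0 = 0.7500, f(x_0) = 0.511229, coefficient = 1
x_1 = 0.9688, f(x_1) = 0.798423, coefficient = 2
x_2 = 1.1875, f(x_2) = 1.101331, coefficient = 2
x_3 = 1.4062, f(x_3) = 1.387255, coefficient = 2
x_4 = 1.6250, f(x_4) = 1.622613, coefficient = 2
x_5 = 1.8438, f(x_5) = 1.775492, coefficient = 2
x_6 = 2.0625, f(x_6) = 1.818155, coefficient = 2
x_7 = 2.2812, f(x_7) = 1.729338, coefficient = 2
x_8 = 2.5000, f(x_8) = 1.496180, coefficient = 1

I ≈ (0.218750/2) × 22.472627 = 2.457944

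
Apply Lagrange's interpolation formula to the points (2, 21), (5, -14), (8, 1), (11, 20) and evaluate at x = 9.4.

Lagrange interpolation formula:
P(x) = Σ yᵢ × Lᵢ(x)
where Lᵢ(x) = Π_{j≠i} (x - xⱼ)/(xᵢ - xⱼ)

L_0(9.4) = (9.4 - 5)/(2 - 5) × (9.4 - 8)/(2 - 8) × (9.4 - 11)/(2 - 11) = 0.060840
L_1(9.4) = (9.4 - 2)/(5 - 2) × (9.4 - 8)/(5 - 8) × (9.4 - 11)/(5 - 11) = -0.306963
L_2(9.4) = (9.4 - 2)/(8 - 2) × (9.4 - 5)/(8 - 5) × (9.4 - 11)/(8 - 11) = 0.964741
L_3(9.4) = (9.4 - 2)/(11 - 2) × (9.4 - 5)/(11 - 5) × (9.4 - 8)/(11 - 8) = 0.281383

P(9.4) = 21×L_0(9.4) + (-14)×L_1(9.4) + 1×L_2(9.4) + 20×L_3(9.4)
P(9.4) = 12.167506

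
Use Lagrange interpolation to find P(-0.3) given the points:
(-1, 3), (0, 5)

Lagrange interpolation formula:
P(x) = Σ yᵢ × Lᵢ(x)
where Lᵢ(x) = Π_{j≠i} (x - xⱼ)/(xᵢ - xⱼ)

L_0(-0.3) = (-0.3 - 0)/(-1 - 0) = 0.300000
L_1(-0.3) = (-0.3 - (-1))/(0 - (-1)) = 0.700000

P(-0.3) = 3×L_0(-0.3) + 5×L_1(-0.3)
P(-0.3) = 4.400000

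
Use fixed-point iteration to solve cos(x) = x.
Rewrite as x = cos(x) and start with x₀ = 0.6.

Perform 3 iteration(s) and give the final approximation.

Equation: cos(x) = x
Fixed-point form: x = cos(x)
x₀ = 0.6

x_1 = g(0.600000) = 0.825336
x_2 = g(0.825336) = 0.678310
x_3 = g(0.678310) = 0.778634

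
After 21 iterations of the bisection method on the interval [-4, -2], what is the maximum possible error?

Bisection error bound: |error| ≤ (b-a)/2^n
|error| ≤ (-2 - (-4))/2^21 = 2/2^21
|error| ≤ 0.0000009537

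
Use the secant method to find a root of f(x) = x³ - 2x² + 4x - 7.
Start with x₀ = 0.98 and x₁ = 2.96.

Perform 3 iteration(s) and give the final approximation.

f(x) = x³ - 2x² + 4x - 7
x₀ = 0.98, x₁ = 2.96

Secant formula: x_{n+1} = x_n - f(x_n)(x_n - x_{n-1})/(f(x_n) - f(x_{n-1}))

Iteration 1:
  f(0.980000) = -4.059608
  f(2.960000) = 13.251136
  x_2 = 2.960000 - 13.251136×(2.960000 - 0.980000)/(13.251136 - (-4.059608))
       = 1.444337
Iteration 2:
  f(2.960000) = 13.251136
  f(1.444337) = -2.381825
  x_3 = 1.444337 - (-2.381825)×(1.444337 - 2.960000)/(-2.381825 - 13.251136)
       = 1.675262
Iteration 3:
  f(1.444337) = -2.381825
  f(1.675262) = -1.210328
  x_4 = 1.675262 - (-1.210328)×(1.675262 - 1.444337)/(-1.210328 - (-2.381825))
       = 1.913842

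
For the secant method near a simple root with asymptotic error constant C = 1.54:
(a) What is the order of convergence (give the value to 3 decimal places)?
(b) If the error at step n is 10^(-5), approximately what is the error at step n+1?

(a) Secant method has superlinear convergence with order φ = (1+√5)/2 ≈ 1.618.
    This means |e_{n+1}| ≈ C|e_n|^1.618.

(b) With |e_n| = 10^(-5) and C = 1.54:
    |e_{n+1}| ≈ 1.54 × (10^(-5))^1.618 = 1.54 × 10^(-8.09)

(a) ≈ 1.618 (golden ratio); (b) |e_{n+1}| ≈ 1.251e-08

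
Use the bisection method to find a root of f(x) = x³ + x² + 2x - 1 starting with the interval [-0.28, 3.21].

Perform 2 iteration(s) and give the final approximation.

f(x) = x³ + x² + 2x - 1
Initial interval: [-0.28, 3.21]

Iteration 1:
  c_1 = (-0.280000 + 3.210000)/2 = 1.465000
  f(c_1) = f(1.465000) = 7.220445
  f(a) × f(c) < 0, new interval: [-0.280000, 1.465000]
Iteration 2:
  c_2 = (-0.280000 + 1.465000)/2 = 0.592500
  f(c_2) = f(0.592500) = 0.744057
  f(a) × f(c) < 0, new interval: [-0.280000, 0.592500]

After 2 iteration(s), the approximation is c_2 = 0.592500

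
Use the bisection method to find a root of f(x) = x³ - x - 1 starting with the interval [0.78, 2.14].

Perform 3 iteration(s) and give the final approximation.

f(x) = x³ - x - 1
Initial interval: [0.78, 2.14]

Iteration 1:
  c_1 = (0.780000 + 2.140000)/2 = 1.460000
  f(c_1) = f(1.460000) = 0.652136
  f(a) × f(c) < 0, new interval: [0.780000, 1.460000]
Iteration 2:
  c_2 = (0.780000 + 1.460000)/2 = 1.120000
  f(c_2) = f(1.120000) = -0.715072
  f(a) × f(c) ≥ 0, new interval: [1.120000, 1.460000]
Iteration 3:
  c_3 = (1.120000 + 1.460000)/2 = 1.290000
  f(c_3) = f(1.290000) = -0.143311
  f(a) × f(c) ≥ 0, new interval: [1.290000, 1.460000]

After 3 iteration(s), the approximation is c_3 = 1.290000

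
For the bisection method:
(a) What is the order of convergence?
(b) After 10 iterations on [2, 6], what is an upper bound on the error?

(a) Bisection has linear (order 1) convergence; the error is halved each step.

(b) Error bound = (b-a)/2^n = (6 - 2)/2^{10}
    = 4/2^{10}

(a) 1 (linear); (b) error ≤ 3.91e-03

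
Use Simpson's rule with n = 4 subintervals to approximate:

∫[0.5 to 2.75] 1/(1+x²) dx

f(x) = 1/(1+x²)
a = 0.5, b = 2.75, n = 4
h = (b - a)/n = 0.562500

Simpson's rule: (h/3)[f(x₀) + 4f(x₁) + 2f(x₂) + ... + f(xₙ)]

x_0 = 0.5000, f(x_0) = 0.800000, coefficient = 1
x_1 = 1.0625, f(x_1) = 0.469725, coefficient = 4
x_2 = 1.6250, f(x_2) = 0.274678, coefficient = 2
x_3 = 2.1875, f(x_3) = 0.172856, coefficient = 4
x_4 = 2.7500, f(x_4) = 0.116788, coefficient = 1

I ≈ (0.562500/3) × 4.036468 = 0.756838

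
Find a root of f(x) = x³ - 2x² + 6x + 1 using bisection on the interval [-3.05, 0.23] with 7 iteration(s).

f(x) = x³ - 2x² + 6x + 1
Initial interval: [-3.05, 0.23]

Iteration 1:
  c_1 = (-3.050000 + 0.230000)/2 = -1.410000
  f(c_1) = f(-1.410000) = -14.239421
  f(a) × f(c) ≥ 0, new interval: [-1.410000, 0.230000]
Iteration 2:
  c_2 = (-1.410000 + 0.230000)/2 = -0.590000
  f(c_2) = f(-0.590000) = -3.441579
  f(a) × f(c) ≥ 0, new interval: [-0.590000, 0.230000]
Iteration 3:
  c_3 = (-0.590000 + 0.230000)/2 = -0.180000
  f(c_3) = f(-0.180000) = -0.150632
  f(a) × f(c) ≥ 0, new interval: [-0.180000, 0.230000]
Iteration 4:
  c_4 = (-0.180000 + 0.230000)/2 = 0.025000
  f(c_4) = f(0.025000) = 1.148766
  f(a) × f(c) < 0, new interval: [-0.180000, 0.025000]
Iteration 5:
  c_5 = (-0.180000 + 0.025000)/2 = -0.077500
  f(c_5) = f(-0.077500) = 0.522522
  f(a) × f(c) < 0, new interval: [-0.180000, -0.077500]
Iteration 6:
  c_6 = (-0.180000 + (-0.077500))/2 = -0.128750
  f(c_6) = f(-0.128750) = 0.192213
  f(a) × f(c) < 0, new interval: [-0.180000, -0.128750]
Iteration 7:
  c_7 = (-0.180000 + (-0.128750))/2 = -0.154375
  f(c_7) = f(-0.154375) = 0.022408
  f(a) × f(c) < 0, new interval: [-0.180000, -0.154375]

After 7 iteration(s), the approximation is c_7 = -0.154375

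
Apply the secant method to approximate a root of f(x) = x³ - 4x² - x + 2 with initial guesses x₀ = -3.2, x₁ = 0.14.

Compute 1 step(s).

f(x) = x³ - 4x² - x + 2
x₀ = -3.2, x₁ = 0.14

Secant formula: x_{n+1} = x_n - f(x_n)(x_n - x_{n-1})/(f(x_n) - f(x_{n-1}))

Iteration 1:
  f(-3.200000) = -68.528000
  f(0.140000) = 1.784344
  x_2 = 0.140000 - 1.784344×(0.140000 - (-3.200000))/(1.784344 - (-68.528000))
       = 0.055240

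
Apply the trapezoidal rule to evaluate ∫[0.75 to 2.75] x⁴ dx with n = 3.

f(x) = x⁴
a = 0.75, b = 2.75, n = 3
h = (b - a)/n = 0.666667

Trapezoidal rule: (h/2)[f(x₀) + 2f(x₁) + 2f(x₂) + ... + f(xₙ)]

x_0 = 0.7500, f(x_0) = 0.316406, coefficient = 1
x_1 = 1.4167, f(x_1) = 4.027826, coefficient = 2
x_2 = 2.0833, f(x_2) = 18.838011, coefficient = 2
x_3 = 2.7500, f(x_3) = 57.191406, coefficient = 1

I ≈ (0.666667/2) × 103.239487 = 34.413162
Exact value: 31.407813
Error: 3.005350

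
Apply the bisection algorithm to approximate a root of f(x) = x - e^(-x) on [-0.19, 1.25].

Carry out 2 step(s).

f(x) = x - e^(-x)
Initial interval: [-0.19, 1.25]

Iteration 1:
  c_1 = (-0.190000 + 1.250000)/2 = 0.530000
  f(c_1) = f(0.530000) = -0.058605
  f(a) × f(c) ≥ 0, new interval: [0.530000, 1.250000]
Iteration 2:
  c_2 = (0.530000 + 1.250000)/2 = 0.890000
  f(c_2) = f(0.890000) = 0.479344
  f(a) × f(c) < 0, new interval: [0.530000, 0.890000]

After 2 iteration(s), the approximation is c_2 = 0.890000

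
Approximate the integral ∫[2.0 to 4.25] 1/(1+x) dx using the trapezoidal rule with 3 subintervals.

f(x) = 1/(1+x)
a = 2.0, b = 4.25, n = 3
h = (b - a)/n = 0.750000

Trapezoidal rule: (h/2)[f(x₀) + 2f(x₁) + 2f(x₂) + ... + f(xₙ)]

x_0 = 2.0000, f(x_0) = 0.333333, coefficient = 1
x_1 = 2.7500, f(x_1) = 0.266667, coefficient = 2
x_2 = 3.5000, f(x_2) = 0.222222, coefficient = 2
x_3 = 4.2500, f(x_3) = 0.190476, coefficient = 1

I ≈ (0.750000/2) × 1.501587 = 0.563095
Exact value: 0.559616
Error: 0.003479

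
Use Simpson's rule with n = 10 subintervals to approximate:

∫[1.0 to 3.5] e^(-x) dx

f(x) = e^(-x)
a = 1.0, b = 3.5, n = 10
h = (b - a)/n = 0.250000

Simpson's rule: (h/3)[f(x₀) + 4f(x₁) + 2f(x₂) + ... + f(xₙ)]

x_0 = 1.0000, f(x_0) = 0.367879, coefficient = 1
x_1 = 1.2500, f(x_1) = 0.286505, coefficient = 4
x_2 = 1.5000, f(x_2) = 0.223130, coefficient = 2
x_3 = 1.7500, f(x_3) = 0.173774, coefficient = 4
x_4 = 2.0000, f(x_4) = 0.135335, coefficient = 2
x_5 = 2.2500, f(x_5) = 0.105399, coefficient = 4
x_6 = 2.5000, f(x_6) = 0.082085, coefficient = 2
x_7 = 2.7500, f(x_7) = 0.063928, coefficient = 4
x_8 = 3.0000, f(x_8) = 0.049787, coefficient = 2
x_9 = 3.2500, f(x_9) = 0.038774, coefficient = 4
x_10 = 3.5000, f(x_10) = 0.030197, coefficient = 1

I ≈ (0.250000/3) × 4.052272 = 0.337689
Exact value: 0.337682
Error: 0.000007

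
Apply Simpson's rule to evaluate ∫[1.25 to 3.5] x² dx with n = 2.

f(x) = x²
a = 1.25, b = 3.5, n = 2
h = (b - a)/n = 1.125000

Simpson's rule: (h/3)[f(x₀) + 4f(x₁) + 2f(x₂) + ... + f(xₙ)]

x_0 = 1.2500, f(x_0) = 1.562500, coefficient = 1
x_1 = 2.3750, f(x_1) = 5.640625, coefficient = 4
x_2 = 3.5000, f(x_2) = 12.250000, coefficient = 1

I ≈ (1.125000/3) × 36.375000 = 13.640625
Exact value: 13.640625
Error: 0.000000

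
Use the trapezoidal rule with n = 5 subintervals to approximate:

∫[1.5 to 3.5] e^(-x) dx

f(x) = e^(-x)
a = 1.5, b = 3.5, n = 5
h = (b - a)/n = 0.400000

Trapezoidal rule: (h/2)[f(x₀) + 2f(x₁) + 2f(x₂) + ... + f(xₙ)]

x_0 = 1.5000, f(x_0) = 0.223130, coefficient = 1
x_1 = 1.9000, f(x_1) = 0.149569, coefficient = 2
x_2 = 2.3000, f(x_2) = 0.100259, coefficient = 2
x_3 = 2.7000, f(x_3) = 0.067206, coefficient = 2
x_4 = 3.1000, f(x_4) = 0.045049, coefficient = 2
x_5 = 3.5000, f(x_5) = 0.030197, coefficient = 1

I ≈ (0.400000/2) × 0.977492 = 0.195498
Exact value: 0.192933
Error: 0.002566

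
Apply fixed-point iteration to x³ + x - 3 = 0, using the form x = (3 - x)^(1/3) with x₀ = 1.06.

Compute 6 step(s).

Equation: x³ + x - 3 = 0
Fixed-point form: x = (3 - x)^(1/3)
x₀ = 1.06

x_1 = g(1.060000) = 1.247194
x_2 = g(1.247194) = 1.205715
x_3 = g(1.205715) = 1.215152
x_4 = g(1.215152) = 1.213018
x_5 = g(1.213018) = 1.213501
x_6 = g(1.213501) = 1.213391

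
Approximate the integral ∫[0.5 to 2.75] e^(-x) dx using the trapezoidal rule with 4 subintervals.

f(x) = e^(-x)
a = 0.5, b = 2.75, n = 4
h = (b - a)/n = 0.562500

Trapezoidal rule: (h/2)[f(x₀) + 2f(x₁) + 2f(x₂) + ... + f(xₙ)]

x_0 = 0.5000, f(x_0) = 0.606531, coefficient = 1
x_1 = 1.0625, f(x_1) = 0.345591, coefficient = 2
x_2 = 1.6250, f(x_2) = 0.196912, coefficient = 2
x_3 = 2.1875, f(x_3) = 0.112197, coefficient = 2
x_4 = 2.7500, f(x_4) = 0.063928, coefficient = 1

I ≈ (0.562500/2) × 1.979857 = 0.556835
Exact value: 0.542603
Error: 0.014232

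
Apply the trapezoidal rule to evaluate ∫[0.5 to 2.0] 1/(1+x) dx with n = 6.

f(x) = 1/(1+x)
a = 0.5, b = 2.0, n = 6
h = (b - a)/n = 0.250000

Trapezoidal rule: (h/2)[f(x₀) + 2f(x₁) + 2f(x₂) + ... + f(xₙ)]

x_0 = 0.5000, f(x_0) = 0.666667, coefficient = 1
x_1 = 0.7500, f(x_1) = 0.571429, coefficient = 2
x_2 = 1.0000, f(x_2) = 0.500000, coefficient = 2
x_3 = 1.2500, f(x_3) = 0.444444, coefficient = 2
x_4 = 1.5000, f(x_4) = 0.400000, coefficient = 2
x_5 = 1.7500, f(x_5) = 0.363636, coefficient = 2
x_6 = 2.0000, f(x_6) = 0.333333, coefficient = 1

I ≈ (0.250000/2) × 5.559019 = 0.694877
Exact value: 0.693147
Error: 0.001730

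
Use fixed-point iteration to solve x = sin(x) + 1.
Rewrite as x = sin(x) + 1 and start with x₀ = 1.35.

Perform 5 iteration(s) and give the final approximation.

Equation: x = sin(x) + 1
Fixed-point form: x = sin(x) + 1
x₀ = 1.35

x_1 = g(1.350000) = 1.975723
x_2 = g(1.975723) = 1.919131
x_3 = g(1.919131) = 1.939942
x_4 = g(1.939942) = 1.932636
x_5 = g(1.932636) = 1.935247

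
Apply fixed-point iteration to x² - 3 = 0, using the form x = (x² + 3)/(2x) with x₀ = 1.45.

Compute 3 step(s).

Equation: x² - 3 = 0
Fixed-point form: x = (x² + 3)/(2x)
x₀ = 1.45

x_1 = g(1.450000) = 1.759483
x_2 = g(1.759483) = 1.732265
x_3 = g(1.732265) = 1.732051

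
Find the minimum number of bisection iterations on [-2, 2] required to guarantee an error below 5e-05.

We need (b-a)/2^n ≤ 5e-05
(2 - (-2))/2^n ≤ 5e-05
4/2^n ≤ 5e-05
2^n ≥ 80000
n ≥ log₂(80000) = 16.29
n ≥ 17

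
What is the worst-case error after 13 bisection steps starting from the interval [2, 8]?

Bisection error bound: |error| ≤ (b-a)/2^n
|error| ≤ (8 - 2)/2^13 = 6/2^13
|error| ≤ 0.0007324219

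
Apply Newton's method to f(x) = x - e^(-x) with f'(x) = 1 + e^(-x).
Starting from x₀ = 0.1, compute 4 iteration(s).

f(x) = x - e^(-x)
f'(x) = 1 + e^(-x)
x₀ = 0.1

Newton-Raphson formula: x_{n+1} = x_n - f(x_n)/f'(x_n)

Iteration 1:
  f(0.100000) = -0.804837
  f'(0.100000) = 1.904837
  x_1 = 0.100000 - (-0.804837)/1.904837 = 0.522523
Iteration 2:
  f(0.522523) = -0.070500
  f'(0.522523) = 1.593023
  x_2 = 0.522523 - (-0.070500)/1.593023 = 0.566778
Iteration 3:
  f(0.566778) = -0.000572
  f'(0.566778) = 1.567350
  x_3 = 0.566778 - (-0.000572)/1.567350 = 0.567143
Iteration 4:
  f(0.567143) = 0.000000
  f'(0.567143) = 1.567143
  x_4 = 0.567143 - 0.000000/1.567143 = 0.567143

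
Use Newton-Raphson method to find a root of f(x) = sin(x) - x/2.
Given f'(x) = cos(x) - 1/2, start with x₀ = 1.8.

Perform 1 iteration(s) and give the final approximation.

f(x) = sin(x) - x/2
f'(x) = cos(x) - 1/2
x₀ = 1.8

Newton-Raphson formula: x_{n+1} = x_n - f(x_n)/f'(x_n)

Iteration 1:
  f(1.800000) = 0.073848
  f'(1.800000) = -0.727202
  x_1 = 1.800000 - 0.073848/(-0.727202) = 1.901550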